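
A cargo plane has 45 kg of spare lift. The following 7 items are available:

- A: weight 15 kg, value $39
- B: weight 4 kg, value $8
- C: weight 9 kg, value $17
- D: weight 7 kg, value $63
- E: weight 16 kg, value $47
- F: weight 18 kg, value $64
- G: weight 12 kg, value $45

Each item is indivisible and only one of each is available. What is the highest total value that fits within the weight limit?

Check high-value combinations within 45 kg:
- B+D+E+F: weight 4+7+16+18=45, value 8+63+47+64=182
- B+D+F+G: weight 4+7+18+12=41, value 8+63+64+45=180
- D+E+F: weight 7+16+18=41, value 63+47+64=174
Best: $182.

$182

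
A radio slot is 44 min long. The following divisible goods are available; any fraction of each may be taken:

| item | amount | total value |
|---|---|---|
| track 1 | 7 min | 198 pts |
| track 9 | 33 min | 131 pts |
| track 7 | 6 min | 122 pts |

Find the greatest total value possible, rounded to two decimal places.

443.06

Take in order of value per unit:
- track 1 (198/7 per unit): all 7 → value 198, running total 198.00
- track 7 (122/6 per unit): all 6 → value 122, running total 320.00
- track 9 (131/33 per unit): 31 of 33 → value 31×131/33 = 123.0606, running total 443.06
Total 443.06.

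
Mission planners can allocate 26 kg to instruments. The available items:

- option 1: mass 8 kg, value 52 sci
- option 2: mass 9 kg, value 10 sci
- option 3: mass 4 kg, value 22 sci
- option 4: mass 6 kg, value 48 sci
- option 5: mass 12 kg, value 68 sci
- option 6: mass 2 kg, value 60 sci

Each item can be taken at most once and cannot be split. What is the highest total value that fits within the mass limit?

Check high-value combinations within 26 kg:
- option 1+option 3+option 5+option 6: mass 8+4+12+2=26, value 52+22+68+60=202
- option 3+option 4+option 5+option 6: mass 4+6+12+2=24, value 22+48+68+60=198
- option 1+option 3+option 4+option 6: mass 8+4+6+2=20, value 52+22+48+60=182
Best: 202 sci.

202 sci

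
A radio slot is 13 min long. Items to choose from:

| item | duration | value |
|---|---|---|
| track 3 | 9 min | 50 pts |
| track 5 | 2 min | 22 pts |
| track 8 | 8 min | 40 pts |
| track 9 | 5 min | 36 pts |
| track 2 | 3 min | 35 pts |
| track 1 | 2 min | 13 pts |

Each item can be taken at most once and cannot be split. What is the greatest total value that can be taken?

Check high-value combinations within 13 min:
- track 5+track 9+track 2+track 1: duration 2+5+3+2=12, value 22+36+35+13=106
- track 5+track 8+track 2: duration 2+8+3=13, value 22+40+35=97
- track 5+track 9+track 2: duration 2+5+3=10, value 22+36+35=93
- track 8+track 2+track 1: duration 8+3+2=13, value 40+35+13=88
Best: 106 pts.

106 pts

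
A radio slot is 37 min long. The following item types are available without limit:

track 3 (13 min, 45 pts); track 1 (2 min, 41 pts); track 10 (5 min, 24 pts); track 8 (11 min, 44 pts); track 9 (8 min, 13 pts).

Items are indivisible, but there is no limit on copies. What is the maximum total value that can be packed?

738 pts

Best value-per-unit is track 1 at 41/2, and filling with it alone uses duration 18×2=36. No mix of the others beats 18×41 = 738.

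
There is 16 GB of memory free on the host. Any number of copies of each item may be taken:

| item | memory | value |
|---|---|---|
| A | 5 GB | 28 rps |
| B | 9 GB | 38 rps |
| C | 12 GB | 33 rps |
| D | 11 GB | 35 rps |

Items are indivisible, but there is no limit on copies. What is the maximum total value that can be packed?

84 rps

Best value-per-unit is A at 28/5, and filling with it alone uses memory 3×5=15. No mix of the others beats 3×28 = 84.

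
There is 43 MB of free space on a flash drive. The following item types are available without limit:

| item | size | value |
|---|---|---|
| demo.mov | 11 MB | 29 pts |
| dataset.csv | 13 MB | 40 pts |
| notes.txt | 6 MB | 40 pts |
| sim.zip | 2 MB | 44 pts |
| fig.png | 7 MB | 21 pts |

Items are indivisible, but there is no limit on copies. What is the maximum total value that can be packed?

Best value-per-unit is sim.zip at 44/2, and filling with it alone uses size 21×2=42. No mix of the others beats 21×44 = 924.

924 pts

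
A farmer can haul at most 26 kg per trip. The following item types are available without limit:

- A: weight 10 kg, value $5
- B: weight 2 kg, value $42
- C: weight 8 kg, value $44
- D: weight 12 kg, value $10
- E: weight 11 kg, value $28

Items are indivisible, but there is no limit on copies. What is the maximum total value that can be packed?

Best value-per-unit is B at 42/2, and filling with it alone uses weight 13×2=26. No mix of the others beats 13×42 = 546.

$546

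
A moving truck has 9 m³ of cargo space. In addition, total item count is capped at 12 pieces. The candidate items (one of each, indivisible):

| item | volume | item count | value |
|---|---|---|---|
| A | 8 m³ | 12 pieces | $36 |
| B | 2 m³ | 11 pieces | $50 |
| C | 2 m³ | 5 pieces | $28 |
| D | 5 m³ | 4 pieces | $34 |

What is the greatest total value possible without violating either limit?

$62

Feasible sets respecting both limits:
- C+D: volume 7, item count 9, value 62
- B: volume 2, item count 11, value 50
- A: volume 8, item count 12, value 36
- D: volume 5, item count 4, value 34
Best: $62.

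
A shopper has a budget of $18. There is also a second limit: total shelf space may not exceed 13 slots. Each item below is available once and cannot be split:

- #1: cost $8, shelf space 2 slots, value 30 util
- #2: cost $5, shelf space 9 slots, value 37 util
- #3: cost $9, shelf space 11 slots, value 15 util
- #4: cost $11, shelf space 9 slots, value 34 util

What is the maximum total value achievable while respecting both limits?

67 util

Feasible sets respecting both limits:
- #1+#2: cost 13, shelf space 11, value 67
- #1+#3: cost 17, shelf space 13, value 45
- #2: cost 5, shelf space 9, value 37
Best: 67 util.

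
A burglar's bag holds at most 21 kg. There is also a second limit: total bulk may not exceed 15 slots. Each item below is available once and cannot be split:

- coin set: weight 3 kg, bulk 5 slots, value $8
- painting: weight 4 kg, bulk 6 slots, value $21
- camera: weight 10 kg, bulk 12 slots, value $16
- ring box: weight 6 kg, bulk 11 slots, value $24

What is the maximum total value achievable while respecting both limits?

$29

Feasible sets respecting both limits:
- coin set+painting: weight 7, bulk 11, value 29
- ring box: weight 6, bulk 11, value 24
- painting: weight 4, bulk 6, value 21
Best: $29.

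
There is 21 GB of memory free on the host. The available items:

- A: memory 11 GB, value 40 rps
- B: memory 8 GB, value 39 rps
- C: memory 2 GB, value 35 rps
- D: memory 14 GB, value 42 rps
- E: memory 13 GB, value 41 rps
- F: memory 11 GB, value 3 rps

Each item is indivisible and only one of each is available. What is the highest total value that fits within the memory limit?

Check high-value combinations within 21 GB:
- A+B+C: memory 11+8+2=21, value 40+39+35=114
- B+E: memory 8+13=21, value 39+41=80
- A+B: memory 11+8=19, value 40+39=79
Best: 114 rps.

114 rps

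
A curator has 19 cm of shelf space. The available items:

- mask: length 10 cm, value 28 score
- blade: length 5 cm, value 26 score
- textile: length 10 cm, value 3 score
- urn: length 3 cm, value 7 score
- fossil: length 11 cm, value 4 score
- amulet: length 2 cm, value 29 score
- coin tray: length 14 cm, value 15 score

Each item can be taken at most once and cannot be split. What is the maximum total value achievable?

Check high-value combinations within 19 cm:
- mask+blade+amulet: length 10+5+2=17, value 28+26+29=83
- mask+urn+amulet: length 10+3+2=15, value 28+7+29=64
- blade+urn+amulet: length 5+3+2=10, value 26+7+29=62
- mask+blade+urn: length 10+5+3=18, value 28+26+7=61
- blade+fossil+amulet: length 5+11+2=18, value 26+4+29=59
Best: 83 score.

83 score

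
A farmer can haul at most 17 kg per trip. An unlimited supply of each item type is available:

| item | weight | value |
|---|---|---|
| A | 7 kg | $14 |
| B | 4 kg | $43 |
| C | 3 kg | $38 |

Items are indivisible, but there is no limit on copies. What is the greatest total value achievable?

Best value-per-unit is C at 38/3; filling with it alone gives 5×38 = 190.
Optimal mix: 2×B + 3×C → weight 17, value 200.

$200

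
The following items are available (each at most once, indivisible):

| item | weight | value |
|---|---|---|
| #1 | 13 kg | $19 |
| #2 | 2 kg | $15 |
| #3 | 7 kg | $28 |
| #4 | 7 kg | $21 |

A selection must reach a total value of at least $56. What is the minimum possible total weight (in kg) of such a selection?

16

Subsets with value ≥ 56, sorted by total weight:
- #2+#3+#4: weight 16, value 64
- #1+#2+#3: weight 22, value 62
- #1+#3+#4: weight 27, value 68
Minimum weight: 16 kg.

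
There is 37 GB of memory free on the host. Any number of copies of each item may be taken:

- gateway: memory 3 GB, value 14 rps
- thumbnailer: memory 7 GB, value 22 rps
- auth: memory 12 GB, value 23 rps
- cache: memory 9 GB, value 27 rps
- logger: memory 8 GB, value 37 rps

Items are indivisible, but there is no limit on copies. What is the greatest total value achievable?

Best value-per-unit is gateway at 14/3; filling with it alone gives 12×14 = 168.
Optimal mix: 7×gateway + 2×logger → memory 37, value 172.

172 rps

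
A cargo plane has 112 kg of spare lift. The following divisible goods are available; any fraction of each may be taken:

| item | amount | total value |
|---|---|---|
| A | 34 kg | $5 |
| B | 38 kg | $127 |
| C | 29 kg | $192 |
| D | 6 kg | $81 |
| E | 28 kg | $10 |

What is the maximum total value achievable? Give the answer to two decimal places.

Take in order of value per unit:
- D (81/6 per unit): all 6 → value 81, running total 81.00
- C (192/29 per unit): all 29 → value 192, running total 273.00
- B (127/38 per unit): all 38 → value 127, running total 400.00
- E (10/28 per unit): all 28 → value 10, running total 410.00
- A (5/34 per unit): 11 of 34 → value 11×5/34 = 1.6176, running total 411.62
Total 411.62.

411.62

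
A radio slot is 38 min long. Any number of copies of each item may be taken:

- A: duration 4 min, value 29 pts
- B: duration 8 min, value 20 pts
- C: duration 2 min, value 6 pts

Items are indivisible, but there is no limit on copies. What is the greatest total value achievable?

267 pts

Best value-per-unit is A at 29/4; filling with it alone gives 9×29 = 261.
Optimal mix: 9×A + 1×C → duration 38, value 267.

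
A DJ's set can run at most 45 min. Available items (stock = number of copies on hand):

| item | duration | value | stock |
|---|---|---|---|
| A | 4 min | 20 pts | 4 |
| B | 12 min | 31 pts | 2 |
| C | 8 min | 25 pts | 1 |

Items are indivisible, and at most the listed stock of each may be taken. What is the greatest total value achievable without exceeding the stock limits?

Best selections within duration 45 and stock limits:
- 3×A + 2×B + 1×C: duration 44, value 147
- 4×A + 2×B: duration 40, value 142
- 4×A + 1×B + 1×C: duration 36, value 136
Best: 147 pts.

147 pts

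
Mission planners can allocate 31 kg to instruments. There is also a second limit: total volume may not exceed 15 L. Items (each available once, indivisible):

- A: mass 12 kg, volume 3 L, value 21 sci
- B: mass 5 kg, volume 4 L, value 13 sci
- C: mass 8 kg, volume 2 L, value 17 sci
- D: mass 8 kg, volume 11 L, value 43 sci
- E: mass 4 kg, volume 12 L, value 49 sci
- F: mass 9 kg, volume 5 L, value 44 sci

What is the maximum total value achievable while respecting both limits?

82 sci

Feasible sets respecting both limits:
- A+C+F: mass 29, volume 10, value 82
- A+B+F: mass 26, volume 12, value 78
- B+C+F: mass 22, volume 11, value 74
- A+E: mass 16, volume 15, value 70
Best: 82 sci.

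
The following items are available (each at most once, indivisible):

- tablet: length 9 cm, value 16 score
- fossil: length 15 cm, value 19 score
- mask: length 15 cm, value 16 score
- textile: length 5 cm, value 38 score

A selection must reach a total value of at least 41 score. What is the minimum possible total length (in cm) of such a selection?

14

Subsets with value ≥ 41, sorted by total length:
- tablet+textile: length 14, value 54
- fossil+textile: length 20, value 57
- mask+textile: length 20, value 54
- tablet+fossil+textile: length 29, value 73
Minimum length: 14 cm.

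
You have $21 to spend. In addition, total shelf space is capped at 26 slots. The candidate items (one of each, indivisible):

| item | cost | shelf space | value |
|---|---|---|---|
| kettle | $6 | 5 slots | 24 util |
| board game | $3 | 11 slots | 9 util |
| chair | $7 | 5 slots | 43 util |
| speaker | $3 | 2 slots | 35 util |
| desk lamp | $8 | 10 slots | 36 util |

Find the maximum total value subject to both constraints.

114 util

Feasible sets respecting both limits:
- chair+speaker+desk lamp: cost 18, shelf space 17, value 114
- kettle+board game+chair+speaker: cost 19, shelf space 23, value 111
- kettle+chair+desk lamp: cost 21, shelf space 20, value 103
- kettle+chair+speaker: cost 16, shelf space 12, value 102
Best: 114 util.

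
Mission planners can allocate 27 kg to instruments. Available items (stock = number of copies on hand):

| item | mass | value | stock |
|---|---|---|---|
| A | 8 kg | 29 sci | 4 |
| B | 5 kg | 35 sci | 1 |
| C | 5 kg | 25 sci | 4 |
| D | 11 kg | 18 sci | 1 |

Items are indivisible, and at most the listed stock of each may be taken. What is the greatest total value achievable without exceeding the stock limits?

Best selections within mass 27 and stock limits:
- 1×B + 4×C: mass 25, value 135
- 2×A + 1×B + 1×C: mass 26, value 118
- 1×A + 1×B + 2×C: mass 23, value 114
- 1×B + 3×C: mass 20, value 110
Best: 135 sci.

135 sci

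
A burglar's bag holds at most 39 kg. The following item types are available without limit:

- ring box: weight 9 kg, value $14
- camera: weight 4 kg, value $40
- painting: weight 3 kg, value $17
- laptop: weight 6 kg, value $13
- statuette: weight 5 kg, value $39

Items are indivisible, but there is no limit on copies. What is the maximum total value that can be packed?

Best value-per-unit is camera at 40/4; filling with it alone gives 9×40 = 360.
Optimal mix: 9×camera + 1×painting → weight 39, value 377.

$377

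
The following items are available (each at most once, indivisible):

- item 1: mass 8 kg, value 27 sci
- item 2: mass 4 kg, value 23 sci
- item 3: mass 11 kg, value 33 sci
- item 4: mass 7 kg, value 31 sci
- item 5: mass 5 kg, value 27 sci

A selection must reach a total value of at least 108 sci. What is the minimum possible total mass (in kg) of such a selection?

Subsets with value ≥ 108, sorted by total mass:
- item 1+item 2+item 4+item 5: mass 24, value 108
- item 2+item 3+item 4+item 5: mass 27, value 114
Minimum mass: 24 kg.

24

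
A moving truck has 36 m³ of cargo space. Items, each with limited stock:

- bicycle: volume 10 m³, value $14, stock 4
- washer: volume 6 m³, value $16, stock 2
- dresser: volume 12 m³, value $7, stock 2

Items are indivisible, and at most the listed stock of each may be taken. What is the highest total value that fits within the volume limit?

$60

Best selections within volume 36 and stock limits:
- 2×bicycle + 2×washer: volume 32, value 60
- 3×bicycle + 1×washer: volume 36, value 58
Best: $60.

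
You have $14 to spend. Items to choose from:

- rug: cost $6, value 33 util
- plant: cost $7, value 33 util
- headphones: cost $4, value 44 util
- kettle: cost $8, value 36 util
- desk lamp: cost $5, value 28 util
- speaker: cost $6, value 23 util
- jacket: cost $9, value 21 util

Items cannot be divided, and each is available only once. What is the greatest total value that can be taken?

Check high-value combinations within $14:
- headphones+kettle: cost 4+8=12, value 44+36=80
- rug+headphones: cost 6+4=10, value 33+44=77
- plant+headphones: cost 7+4=11, value 33+44=77
Best: 80 util.

80 util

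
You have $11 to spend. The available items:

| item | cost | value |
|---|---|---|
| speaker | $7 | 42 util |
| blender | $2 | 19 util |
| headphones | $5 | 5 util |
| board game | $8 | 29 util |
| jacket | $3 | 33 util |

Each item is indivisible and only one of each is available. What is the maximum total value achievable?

75 util

Check high-value combinations within $11:
- speaker+jacket: cost 7+3=10, value 42+33=75
- board game+jacket: cost 8+3=11, value 29+33=62
- speaker+blender: cost 7+2=9, value 42+19=61
Best: 75 util.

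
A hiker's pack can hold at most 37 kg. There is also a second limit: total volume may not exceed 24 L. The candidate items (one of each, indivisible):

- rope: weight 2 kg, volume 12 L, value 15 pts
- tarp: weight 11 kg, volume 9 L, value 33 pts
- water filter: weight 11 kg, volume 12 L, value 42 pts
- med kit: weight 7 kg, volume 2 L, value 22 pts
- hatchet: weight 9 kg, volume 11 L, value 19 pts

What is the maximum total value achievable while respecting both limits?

97 pts

Feasible sets respecting both limits:
- tarp+water filter+med kit: weight 29, volume 23, value 97
- tarp+water filter: weight 22, volume 21, value 75
- tarp+med kit+hatchet: weight 27, volume 22, value 74
- rope+tarp+med kit: weight 20, volume 23, value 70
Best: 97 pts.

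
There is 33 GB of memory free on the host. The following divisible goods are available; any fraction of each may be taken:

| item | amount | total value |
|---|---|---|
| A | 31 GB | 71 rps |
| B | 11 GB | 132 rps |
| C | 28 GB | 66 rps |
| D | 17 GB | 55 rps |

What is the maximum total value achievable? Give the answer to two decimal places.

Take in order of value per unit:
- B (132/11 per unit): all 11 → value 132, running total 132.00
- D (55/17 per unit): all 17 → value 55, running total 187.00
- C (66/28 per unit): 5 of 28 → value 5×66/28 = 11.7857, running total 198.79
Total 198.79.

198.79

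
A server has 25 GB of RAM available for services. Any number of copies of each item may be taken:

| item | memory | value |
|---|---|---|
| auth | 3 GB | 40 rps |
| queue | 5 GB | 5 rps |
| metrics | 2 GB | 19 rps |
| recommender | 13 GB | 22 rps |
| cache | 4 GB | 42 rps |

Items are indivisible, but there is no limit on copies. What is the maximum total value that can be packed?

Best value-per-unit is auth at 40/3; filling with it alone gives 8×40 = 320.
Optimal mix: 7×auth + 1×cache → memory 25, value 322.

322 rps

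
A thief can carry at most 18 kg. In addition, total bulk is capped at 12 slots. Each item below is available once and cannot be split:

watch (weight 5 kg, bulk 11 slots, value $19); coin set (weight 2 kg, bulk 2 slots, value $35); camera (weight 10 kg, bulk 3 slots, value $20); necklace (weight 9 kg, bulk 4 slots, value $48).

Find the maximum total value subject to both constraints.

Feasible sets respecting both limits:
- coin set+necklace: weight 11, bulk 6, value 83
- coin set+camera: weight 12, bulk 5, value 55
- necklace: weight 9, bulk 4, value 48
- coin set: weight 2, bulk 2, value 35
Best: $83.

$83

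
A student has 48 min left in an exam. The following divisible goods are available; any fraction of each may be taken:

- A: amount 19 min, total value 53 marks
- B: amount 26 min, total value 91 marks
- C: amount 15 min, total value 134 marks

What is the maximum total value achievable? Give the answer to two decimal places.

Take in order of value per unit:
- C (134/15 per unit): all 15 → value 134, running total 134.00
- B (91/26 per unit): all 26 → value 91, running total 225.00
- A (53/19 per unit): 7 of 19 → value 7×53/19 = 19.5263, running total 244.53
Total 244.53.

244.53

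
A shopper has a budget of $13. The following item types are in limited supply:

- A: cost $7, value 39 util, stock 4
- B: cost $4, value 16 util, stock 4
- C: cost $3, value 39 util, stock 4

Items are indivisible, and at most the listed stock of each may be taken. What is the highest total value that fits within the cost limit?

Top feasible selections:
- 4×C: cost 12, value 156
- 1×B + 3×C: cost 13, value 133
Best: 156 util.

156 util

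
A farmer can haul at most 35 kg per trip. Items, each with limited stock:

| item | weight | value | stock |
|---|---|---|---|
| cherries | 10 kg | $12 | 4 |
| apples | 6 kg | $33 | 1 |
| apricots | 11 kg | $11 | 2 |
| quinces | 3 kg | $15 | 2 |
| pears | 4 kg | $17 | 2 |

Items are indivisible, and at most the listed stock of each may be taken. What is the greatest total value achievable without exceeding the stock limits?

$109

Best selections within weight 35 and stock limits:
- 1×cherries + 1×apples + 2×quinces + 2×pears: weight 30, value 109
- 1×apples + 1×apricots + 2×quinces + 2×pears: weight 31, value 108
- 1×apples + 2×quinces + 2×pears: weight 20, value 97
Best: $109.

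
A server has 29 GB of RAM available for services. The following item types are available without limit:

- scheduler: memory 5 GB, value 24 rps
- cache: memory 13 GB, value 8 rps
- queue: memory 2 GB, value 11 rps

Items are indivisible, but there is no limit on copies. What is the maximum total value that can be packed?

156 rps

Best value-per-unit is queue at 11/2; filling with it alone gives 14×11 = 154.
Optimal mix: 1×scheduler + 12×queue → memory 29, value 156.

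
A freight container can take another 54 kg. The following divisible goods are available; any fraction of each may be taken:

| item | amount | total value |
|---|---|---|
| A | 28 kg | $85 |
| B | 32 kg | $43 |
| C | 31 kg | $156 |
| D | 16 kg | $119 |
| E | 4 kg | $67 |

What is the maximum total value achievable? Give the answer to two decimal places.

Take in order of value per unit:
- E (67/4 per unit): all 4 → value 67, running total 67.00
- D (119/16 per unit): all 16 → value 119, running total 186.00
- C (156/31 per unit): all 31 → value 156, running total 342.00
- A (85/28 per unit): 3 of 28 → value 3×85/28 = 9.1071, running total 351.11
Total 351.11.

351.11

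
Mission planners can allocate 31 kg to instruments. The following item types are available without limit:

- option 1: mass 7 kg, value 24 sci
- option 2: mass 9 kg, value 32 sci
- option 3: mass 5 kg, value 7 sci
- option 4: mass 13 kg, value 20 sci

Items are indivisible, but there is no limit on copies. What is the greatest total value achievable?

Best value-per-unit is option 2 at 32/9; filling with it alone gives 3×32 = 96.
Optimal mix: 3×option 1 + 1×option 2 → mass 30, value 104.

104 sci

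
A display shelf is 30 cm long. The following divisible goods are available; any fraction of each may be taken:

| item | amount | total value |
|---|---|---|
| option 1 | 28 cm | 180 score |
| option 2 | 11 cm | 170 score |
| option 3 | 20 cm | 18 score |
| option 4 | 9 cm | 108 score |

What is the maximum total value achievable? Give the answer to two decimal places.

342.29

Take in order of value per unit:
- option 2 (170/11 per unit): all 11 → value 170, running total 170.00
- option 4 (108/9 per unit): all 9 → value 108, running total 278.00
- option 1 (180/28 per unit): 10 of 28 → value 10×180/28 = 64.2857, running total 342.29
Total 342.29.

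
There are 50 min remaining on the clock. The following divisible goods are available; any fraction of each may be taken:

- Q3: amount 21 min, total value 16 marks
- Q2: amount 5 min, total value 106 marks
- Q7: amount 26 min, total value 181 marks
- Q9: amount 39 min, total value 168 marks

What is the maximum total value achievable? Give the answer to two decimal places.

368.85

Take in order of value per unit:
- Q2 (106/5 per unit): all 5 → value 106, running total 106.00
- Q7 (181/26 per unit): all 26 → value 181, running total 287.00
- Q9 (168/39 per unit): 19 of 39 → value 19×168/39 = 81.8462, running total 368.85
Total 368.85.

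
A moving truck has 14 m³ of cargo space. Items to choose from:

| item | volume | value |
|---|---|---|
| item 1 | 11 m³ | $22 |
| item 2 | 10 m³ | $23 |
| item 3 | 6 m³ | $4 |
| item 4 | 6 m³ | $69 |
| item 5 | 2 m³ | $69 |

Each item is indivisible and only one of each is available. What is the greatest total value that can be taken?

Check high-value combinations within 14 m³:
- item 3+item 4+item 5: volume 6+6+2=14, value 4+69+69=142
- item 4+item 5: volume 6+2=8, value 69+69=138
- item 2+item 5: volume 10+2=12, value 23+69=92
- item 1+item 5: volume 11+2=13, value 22+69=91
Best: $142.

$142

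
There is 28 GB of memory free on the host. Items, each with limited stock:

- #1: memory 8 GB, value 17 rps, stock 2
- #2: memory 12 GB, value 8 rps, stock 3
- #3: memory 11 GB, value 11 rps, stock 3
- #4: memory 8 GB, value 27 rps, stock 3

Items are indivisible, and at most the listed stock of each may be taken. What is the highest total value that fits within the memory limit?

Best selections within memory 28 and stock limits:
- 3×#4: memory 24, value 81
- 1×#1 + 2×#4: memory 24, value 71
- 1×#3 + 2×#4: memory 27, value 65
Best: 81 rps.

81 rps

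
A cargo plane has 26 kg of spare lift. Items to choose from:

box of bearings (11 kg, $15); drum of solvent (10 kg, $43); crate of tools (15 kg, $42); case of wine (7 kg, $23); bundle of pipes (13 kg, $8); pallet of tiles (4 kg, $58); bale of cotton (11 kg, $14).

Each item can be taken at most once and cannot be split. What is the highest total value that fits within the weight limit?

$124

This is a 0/1 knapsack; check combinations near the capacity.
- drum of solvent+case of wine+pallet of tiles: weight 10+7+4=21, value 43+23+58=124
- crate of tools+case of wine+pallet of tiles: weight 15+7+4=26, value 42+23+58=123
- box of bearings+drum of solvent+pallet of tiles: weight 11+10+4=25, value 15+43+58=116
- drum of solvent+pallet of tiles+bale of cotton: weight 10+4+11=25, value 43+58+14=115
- drum of solvent+pallet of tiles: weight 10+4=14, value 43+58=101
Best: $124.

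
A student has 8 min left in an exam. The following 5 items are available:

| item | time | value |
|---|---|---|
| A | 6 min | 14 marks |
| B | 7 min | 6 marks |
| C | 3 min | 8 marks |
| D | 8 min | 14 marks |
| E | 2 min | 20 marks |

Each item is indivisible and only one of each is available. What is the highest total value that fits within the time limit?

This is a 0/1 knapsack; check combinations near the capacity.
- A+E: time 6+2=8, value 14+20=34
- C+E: time 3+2=5, value 8+20=28
- E: time 2, value 20
Best: 34 marks.

34 marks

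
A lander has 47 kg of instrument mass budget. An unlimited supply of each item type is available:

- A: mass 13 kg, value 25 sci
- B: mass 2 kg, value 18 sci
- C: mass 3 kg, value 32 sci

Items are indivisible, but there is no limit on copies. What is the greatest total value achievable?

Best value-per-unit is C at 32/3; filling with it alone gives 15×32 = 480.
Optimal mix: 1×B + 15×C → mass 47, value 498.

498 sci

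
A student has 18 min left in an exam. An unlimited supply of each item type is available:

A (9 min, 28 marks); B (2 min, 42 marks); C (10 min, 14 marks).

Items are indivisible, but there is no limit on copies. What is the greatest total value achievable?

Best value-per-unit is B at 42/2, and filling with it alone uses time 9×2=18. No mix of the others beats 9×42 = 378.

378 marks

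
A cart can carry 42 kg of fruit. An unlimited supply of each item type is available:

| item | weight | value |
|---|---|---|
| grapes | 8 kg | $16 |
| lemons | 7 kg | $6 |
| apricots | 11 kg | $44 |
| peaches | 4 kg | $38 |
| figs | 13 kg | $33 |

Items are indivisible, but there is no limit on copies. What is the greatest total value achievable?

Best value-per-unit is peaches at 38/4, and filling with it alone uses weight 10×4=40. No mix of the others beats 10×38 = 380.

$380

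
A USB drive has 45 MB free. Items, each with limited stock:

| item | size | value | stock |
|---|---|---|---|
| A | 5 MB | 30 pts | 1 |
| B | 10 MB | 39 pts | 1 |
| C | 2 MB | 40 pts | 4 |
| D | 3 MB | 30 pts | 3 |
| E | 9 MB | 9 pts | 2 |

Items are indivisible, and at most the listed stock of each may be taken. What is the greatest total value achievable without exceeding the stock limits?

328 pts

Top feasible selections:
- 1×A + 1×B + 4×C + 3×D + 1×E: size 41, value 328
- 1×A + 1×B + 4×C + 3×D: size 32, value 319
Best: 328 pts.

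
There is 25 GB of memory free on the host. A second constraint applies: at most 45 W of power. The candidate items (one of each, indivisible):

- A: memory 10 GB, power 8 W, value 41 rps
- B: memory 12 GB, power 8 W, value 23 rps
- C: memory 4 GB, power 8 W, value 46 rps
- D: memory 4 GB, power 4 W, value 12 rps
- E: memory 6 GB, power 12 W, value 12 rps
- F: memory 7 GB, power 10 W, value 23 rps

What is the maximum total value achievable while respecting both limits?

122 rps

Feasible sets respecting both limits:
- A+C+D+F: memory 25, power 30, value 122
- A+C+D+E: memory 24, power 32, value 111
- A+C+F: memory 21, power 26, value 110
- A+C+D: memory 18, power 20, value 99
Best: 122 rps.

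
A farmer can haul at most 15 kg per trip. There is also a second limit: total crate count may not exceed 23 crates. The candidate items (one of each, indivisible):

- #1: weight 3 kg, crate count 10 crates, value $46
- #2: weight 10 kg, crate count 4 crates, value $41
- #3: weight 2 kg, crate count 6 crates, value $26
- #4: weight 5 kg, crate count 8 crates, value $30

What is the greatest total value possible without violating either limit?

Feasible sets respecting both limits:
- #1+#2+#3: weight 15, crate count 20, value 113
- #1+#2: weight 13, crate count 14, value 87
- #1+#4: weight 8, crate count 18, value 76
- #1+#3: weight 5, crate count 16, value 72
Best: $113.

$113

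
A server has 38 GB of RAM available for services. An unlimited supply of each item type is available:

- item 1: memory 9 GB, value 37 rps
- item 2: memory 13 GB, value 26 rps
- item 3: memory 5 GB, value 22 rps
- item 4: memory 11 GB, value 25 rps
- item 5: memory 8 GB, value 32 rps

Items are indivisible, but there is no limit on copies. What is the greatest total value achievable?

Best value-per-unit is item 3 at 22/5; filling with it alone gives 7×22 = 154.
Optimal mix: 6×item 3 + 1×item 5 → memory 38, value 164.

164 rps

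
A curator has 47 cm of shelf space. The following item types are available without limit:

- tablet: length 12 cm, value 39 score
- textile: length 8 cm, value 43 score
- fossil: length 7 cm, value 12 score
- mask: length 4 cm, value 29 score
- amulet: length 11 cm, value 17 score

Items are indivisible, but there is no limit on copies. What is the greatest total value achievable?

319 score

Best value-per-unit is mask at 29/4, and filling with it alone uses length 11×4=44. No mix of the others beats 11×29 = 319.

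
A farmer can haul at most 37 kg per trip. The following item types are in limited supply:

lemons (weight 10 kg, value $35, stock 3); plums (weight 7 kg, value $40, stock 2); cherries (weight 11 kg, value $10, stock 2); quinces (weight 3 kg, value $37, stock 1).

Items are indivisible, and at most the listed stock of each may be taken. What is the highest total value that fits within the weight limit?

$187

Top feasible selections:
- 2×lemons + 2×plums + 1×quinces: weight 37, value 187
- 1×lemons + 2×plums + 1×quinces: weight 27, value 152
Best: $187.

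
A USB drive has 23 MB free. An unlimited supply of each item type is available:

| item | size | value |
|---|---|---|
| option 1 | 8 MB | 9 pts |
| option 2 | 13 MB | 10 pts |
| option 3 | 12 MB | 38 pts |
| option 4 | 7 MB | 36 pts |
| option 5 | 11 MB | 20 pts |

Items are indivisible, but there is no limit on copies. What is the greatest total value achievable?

Best value-per-unit is option 4 at 36/7, and filling with it alone uses size 3×7=21. No mix of the others beats 3×36 = 108.

108 pts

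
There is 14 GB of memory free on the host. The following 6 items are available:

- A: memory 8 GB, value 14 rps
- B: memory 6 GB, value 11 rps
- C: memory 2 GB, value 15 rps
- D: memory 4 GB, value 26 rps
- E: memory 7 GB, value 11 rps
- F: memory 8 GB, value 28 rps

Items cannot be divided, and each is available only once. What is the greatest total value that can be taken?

This is a 0/1 knapsack; check combinations near the capacity.
- C+D+F: memory 2+4+8=14, value 15+26+28=69
- A+C+D: memory 8+2+4=14, value 14+15+26=55
- D+F: memory 4+8=12, value 26+28=54
- B+C+D: memory 6+2+4=12, value 11+15+26=52
Best: 69 rps.

69 rps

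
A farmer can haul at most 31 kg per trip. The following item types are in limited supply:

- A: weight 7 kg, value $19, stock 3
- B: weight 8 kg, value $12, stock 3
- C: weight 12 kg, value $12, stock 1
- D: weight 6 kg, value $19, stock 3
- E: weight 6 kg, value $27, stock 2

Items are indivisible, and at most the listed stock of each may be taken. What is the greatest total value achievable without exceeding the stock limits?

Best selections within weight 31 and stock limits:
- 3×D + 2×E: weight 30, value 111
- 1×A + 2×D + 2×E: weight 31, value 111
- 1×A + 3×D + 1×E: weight 31, value 103
- 2×D + 2×E: weight 24, value 92
Best: $111.

$111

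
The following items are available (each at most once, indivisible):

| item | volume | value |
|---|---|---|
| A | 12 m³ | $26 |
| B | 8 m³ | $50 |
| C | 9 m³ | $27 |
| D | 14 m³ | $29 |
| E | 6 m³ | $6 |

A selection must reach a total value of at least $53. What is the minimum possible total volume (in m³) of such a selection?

Subsets with value ≥ 53, sorted by total volume:
- B+E: volume 14, value 56
- B+C: volume 17, value 77
- A+B: volume 20, value 76
- A+C: volume 21, value 53
Minimum volume: 14 m³.

14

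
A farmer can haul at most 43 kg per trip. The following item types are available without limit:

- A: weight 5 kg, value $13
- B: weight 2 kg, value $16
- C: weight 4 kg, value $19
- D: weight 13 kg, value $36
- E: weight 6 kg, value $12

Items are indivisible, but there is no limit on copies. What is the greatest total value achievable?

Best value-per-unit is B at 16/2, and filling with it alone uses weight 21×2=42. No mix of the others beats 21×16 = 336.

$336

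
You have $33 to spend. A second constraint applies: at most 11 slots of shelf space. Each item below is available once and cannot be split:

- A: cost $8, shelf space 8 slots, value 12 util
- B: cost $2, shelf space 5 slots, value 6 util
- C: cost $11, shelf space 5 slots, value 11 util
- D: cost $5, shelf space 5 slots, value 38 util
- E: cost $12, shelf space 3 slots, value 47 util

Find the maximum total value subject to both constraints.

85 util

Feasible sets respecting both limits:
- D+E: cost 17, shelf space 8, value 85
- A+E: cost 20, shelf space 11, value 59
- C+E: cost 23, shelf space 8, value 58
Best: 85 util.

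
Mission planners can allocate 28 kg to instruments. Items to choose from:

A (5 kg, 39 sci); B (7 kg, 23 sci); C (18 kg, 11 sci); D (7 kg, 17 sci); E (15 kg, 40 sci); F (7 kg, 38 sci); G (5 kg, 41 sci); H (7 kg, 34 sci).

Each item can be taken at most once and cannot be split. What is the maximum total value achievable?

152 sci

This is a 0/1 knapsack; check combinations near the capacity.
- A+F+G+H: mass 5+7+5+7=24, value 39+38+41+34=152
- A+B+F+G: mass 5+7+7+5=24, value 39+23+38+41=141
- A+B+G+H: mass 5+7+5+7=24, value 39+23+41+34=137
Best: 152 sci.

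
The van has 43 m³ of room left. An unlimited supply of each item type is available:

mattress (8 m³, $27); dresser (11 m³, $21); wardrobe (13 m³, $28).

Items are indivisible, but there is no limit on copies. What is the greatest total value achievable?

Best value-per-unit is mattress at 27/8, and filling with it alone uses volume 5×8=40. No mix of the others beats 5×27 = 135.

$135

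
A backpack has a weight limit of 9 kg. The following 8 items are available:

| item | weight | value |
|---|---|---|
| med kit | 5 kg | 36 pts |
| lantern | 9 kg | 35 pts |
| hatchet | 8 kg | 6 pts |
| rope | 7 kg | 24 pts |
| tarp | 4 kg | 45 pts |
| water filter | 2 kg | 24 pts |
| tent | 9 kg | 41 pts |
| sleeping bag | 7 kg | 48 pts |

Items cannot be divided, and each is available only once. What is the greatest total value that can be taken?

This is a 0/1 knapsack; check combinations near the capacity.
- med kit+tarp: weight 5+4=9, value 36+45=81
- water filter+sleeping bag: weight 2+7=9, value 24+48=72
- tarp+water filter: weight 4+2=6, value 45+24=69
- med kit+water filter: weight 5+2=7, value 36+24=60
Best: 81 pts.

81 pts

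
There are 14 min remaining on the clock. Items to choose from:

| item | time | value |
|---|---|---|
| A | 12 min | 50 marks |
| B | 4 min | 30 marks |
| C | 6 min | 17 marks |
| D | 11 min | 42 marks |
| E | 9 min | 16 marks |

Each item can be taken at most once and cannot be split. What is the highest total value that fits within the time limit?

50 marks

Check high-value combinations within 14 min:
- A: time 12, value 50
- B+C: time 4+6=10, value 30+17=47
- B+E: time 4+9=13, value 30+16=46
- D: time 11, value 42
Best: 50 marks.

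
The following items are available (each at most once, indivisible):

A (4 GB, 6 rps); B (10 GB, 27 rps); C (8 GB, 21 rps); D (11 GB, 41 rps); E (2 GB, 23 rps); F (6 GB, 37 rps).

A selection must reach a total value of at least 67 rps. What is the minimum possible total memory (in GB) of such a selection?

16

Subsets with value ≥ 67, sorted by total memory:
- C+E+F: memory 16, value 81
- D+F: memory 17, value 78
- A+D+E: memory 17, value 70
- B+E+F: memory 18, value 87
Minimum memory: 16 GB.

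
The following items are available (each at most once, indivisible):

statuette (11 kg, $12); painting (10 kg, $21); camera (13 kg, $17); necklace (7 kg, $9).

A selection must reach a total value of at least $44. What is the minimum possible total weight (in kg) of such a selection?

30

Subsets with value ≥ 44, sorted by total weight:
- painting+camera+necklace: weight 30, value 47
- statuette+painting+camera: weight 34, value 50
Minimum weight: 30 kg.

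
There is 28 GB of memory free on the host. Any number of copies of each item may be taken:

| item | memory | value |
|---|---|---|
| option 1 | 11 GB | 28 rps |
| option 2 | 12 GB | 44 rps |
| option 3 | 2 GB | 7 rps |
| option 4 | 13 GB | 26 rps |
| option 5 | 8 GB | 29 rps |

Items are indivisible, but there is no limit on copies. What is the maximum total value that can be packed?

Best value-per-unit is option 2 at 44/12; filling with it alone gives 2×44 = 88.
Optimal mix: 2×option 2 + 2×option 3 → memory 28, value 102.

102 rps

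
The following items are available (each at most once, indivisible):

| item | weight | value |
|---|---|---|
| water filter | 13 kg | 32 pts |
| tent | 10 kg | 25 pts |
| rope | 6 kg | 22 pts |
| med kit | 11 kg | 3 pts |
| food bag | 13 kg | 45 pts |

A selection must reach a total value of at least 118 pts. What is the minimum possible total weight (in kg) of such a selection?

Subsets with value ≥ 118, sorted by total weight:
- water filter+tent+rope+food bag: weight 42, value 124
- water filter+tent+rope+med kit+food bag: weight 53, value 127
Minimum weight: 42 kg.

42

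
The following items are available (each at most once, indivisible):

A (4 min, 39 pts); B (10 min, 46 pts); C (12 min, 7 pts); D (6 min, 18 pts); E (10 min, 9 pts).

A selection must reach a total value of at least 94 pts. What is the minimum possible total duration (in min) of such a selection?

20

Subsets with value ≥ 94, sorted by total duration:
- A+B+D: duration 20, value 103
- A+B+E: duration 24, value 94
Minimum duration: 20 min.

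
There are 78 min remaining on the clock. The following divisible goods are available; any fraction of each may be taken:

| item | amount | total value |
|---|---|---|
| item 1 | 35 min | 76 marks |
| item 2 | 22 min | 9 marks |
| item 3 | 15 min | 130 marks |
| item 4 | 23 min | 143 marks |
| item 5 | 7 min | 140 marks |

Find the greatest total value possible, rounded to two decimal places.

Take in order of value per unit:
- item 5 (140/7 per unit): all 7 → value 140, running total 140.00
- item 3 (130/15 per unit): all 15 → value 130, running total 270.00
- item 4 (143/23 per unit): all 23 → value 143, running total 413.00
- item 1 (76/35 per unit): 33 of 35 → value 33×76/35 = 71.6571, running total 484.66
Total 484.66.

484.66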